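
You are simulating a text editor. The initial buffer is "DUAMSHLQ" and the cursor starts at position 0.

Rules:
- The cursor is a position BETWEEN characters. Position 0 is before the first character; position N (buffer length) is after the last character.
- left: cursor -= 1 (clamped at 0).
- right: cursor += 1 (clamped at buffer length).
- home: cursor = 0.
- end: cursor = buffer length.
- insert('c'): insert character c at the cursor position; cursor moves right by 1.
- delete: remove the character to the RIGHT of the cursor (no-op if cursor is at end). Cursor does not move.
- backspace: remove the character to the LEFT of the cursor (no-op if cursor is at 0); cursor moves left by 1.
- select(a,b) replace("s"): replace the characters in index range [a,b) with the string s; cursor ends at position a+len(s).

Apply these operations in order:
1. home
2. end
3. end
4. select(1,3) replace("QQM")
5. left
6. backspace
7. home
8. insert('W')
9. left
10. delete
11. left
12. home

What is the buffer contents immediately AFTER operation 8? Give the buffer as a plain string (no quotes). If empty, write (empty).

Answer: WDQMMSHLQ

Derivation:
After op 1 (home): buf='DUAMSHLQ' cursor=0
After op 2 (end): buf='DUAMSHLQ' cursor=8
After op 3 (end): buf='DUAMSHLQ' cursor=8
After op 4 (select(1,3) replace("QQM")): buf='DQQMMSHLQ' cursor=4
After op 5 (left): buf='DQQMMSHLQ' cursor=3
After op 6 (backspace): buf='DQMMSHLQ' cursor=2
After op 7 (home): buf='DQMMSHLQ' cursor=0
After op 8 (insert('W')): buf='WDQMMSHLQ' cursor=1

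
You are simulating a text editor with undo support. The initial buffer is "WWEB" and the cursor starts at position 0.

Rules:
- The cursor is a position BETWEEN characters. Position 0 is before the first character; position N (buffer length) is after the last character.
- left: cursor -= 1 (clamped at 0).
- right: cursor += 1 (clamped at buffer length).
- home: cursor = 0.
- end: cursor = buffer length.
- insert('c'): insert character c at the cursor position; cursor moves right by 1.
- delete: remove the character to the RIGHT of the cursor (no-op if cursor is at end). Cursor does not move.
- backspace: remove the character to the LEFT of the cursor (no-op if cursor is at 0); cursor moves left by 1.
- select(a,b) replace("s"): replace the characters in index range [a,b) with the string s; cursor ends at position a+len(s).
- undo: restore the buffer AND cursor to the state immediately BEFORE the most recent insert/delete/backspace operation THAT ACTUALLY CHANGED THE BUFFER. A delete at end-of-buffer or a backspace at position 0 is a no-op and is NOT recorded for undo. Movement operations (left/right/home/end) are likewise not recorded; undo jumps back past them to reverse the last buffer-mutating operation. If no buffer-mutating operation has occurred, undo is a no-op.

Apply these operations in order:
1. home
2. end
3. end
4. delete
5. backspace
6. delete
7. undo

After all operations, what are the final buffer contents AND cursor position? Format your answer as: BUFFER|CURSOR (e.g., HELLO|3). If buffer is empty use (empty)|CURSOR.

Answer: WWEB|4

Derivation:
After op 1 (home): buf='WWEB' cursor=0
After op 2 (end): buf='WWEB' cursor=4
After op 3 (end): buf='WWEB' cursor=4
After op 4 (delete): buf='WWEB' cursor=4
After op 5 (backspace): buf='WWE' cursor=3
After op 6 (delete): buf='WWE' cursor=3
After op 7 (undo): buf='WWEB' cursor=4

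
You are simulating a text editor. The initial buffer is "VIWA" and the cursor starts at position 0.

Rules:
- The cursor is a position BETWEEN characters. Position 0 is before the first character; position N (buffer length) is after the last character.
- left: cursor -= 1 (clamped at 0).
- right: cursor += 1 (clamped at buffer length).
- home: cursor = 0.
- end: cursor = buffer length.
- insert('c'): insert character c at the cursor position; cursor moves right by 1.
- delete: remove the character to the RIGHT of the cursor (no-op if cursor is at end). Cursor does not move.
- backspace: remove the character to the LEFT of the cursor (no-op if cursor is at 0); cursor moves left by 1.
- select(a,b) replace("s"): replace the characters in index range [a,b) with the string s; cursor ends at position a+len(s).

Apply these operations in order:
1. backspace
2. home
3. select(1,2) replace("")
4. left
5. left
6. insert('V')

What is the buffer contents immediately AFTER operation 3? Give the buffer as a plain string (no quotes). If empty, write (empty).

Answer: VWA

Derivation:
After op 1 (backspace): buf='VIWA' cursor=0
After op 2 (home): buf='VIWA' cursor=0
After op 3 (select(1,2) replace("")): buf='VWA' cursor=1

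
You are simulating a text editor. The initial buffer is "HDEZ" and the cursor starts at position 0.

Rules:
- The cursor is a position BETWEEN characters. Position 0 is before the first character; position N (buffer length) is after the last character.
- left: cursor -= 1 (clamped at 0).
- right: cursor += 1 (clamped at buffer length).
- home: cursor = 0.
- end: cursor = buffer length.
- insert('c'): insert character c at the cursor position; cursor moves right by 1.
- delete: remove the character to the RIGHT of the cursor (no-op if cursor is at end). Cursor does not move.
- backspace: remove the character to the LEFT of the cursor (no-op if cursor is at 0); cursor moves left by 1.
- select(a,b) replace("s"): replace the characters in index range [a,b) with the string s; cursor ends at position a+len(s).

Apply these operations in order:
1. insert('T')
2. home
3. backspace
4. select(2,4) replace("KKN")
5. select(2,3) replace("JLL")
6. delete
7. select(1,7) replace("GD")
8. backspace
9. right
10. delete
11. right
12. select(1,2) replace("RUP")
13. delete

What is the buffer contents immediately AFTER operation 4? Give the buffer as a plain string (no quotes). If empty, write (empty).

Answer: THKKNZ

Derivation:
After op 1 (insert('T')): buf='THDEZ' cursor=1
After op 2 (home): buf='THDEZ' cursor=0
After op 3 (backspace): buf='THDEZ' cursor=0
After op 4 (select(2,4) replace("KKN")): buf='THKKNZ' cursor=5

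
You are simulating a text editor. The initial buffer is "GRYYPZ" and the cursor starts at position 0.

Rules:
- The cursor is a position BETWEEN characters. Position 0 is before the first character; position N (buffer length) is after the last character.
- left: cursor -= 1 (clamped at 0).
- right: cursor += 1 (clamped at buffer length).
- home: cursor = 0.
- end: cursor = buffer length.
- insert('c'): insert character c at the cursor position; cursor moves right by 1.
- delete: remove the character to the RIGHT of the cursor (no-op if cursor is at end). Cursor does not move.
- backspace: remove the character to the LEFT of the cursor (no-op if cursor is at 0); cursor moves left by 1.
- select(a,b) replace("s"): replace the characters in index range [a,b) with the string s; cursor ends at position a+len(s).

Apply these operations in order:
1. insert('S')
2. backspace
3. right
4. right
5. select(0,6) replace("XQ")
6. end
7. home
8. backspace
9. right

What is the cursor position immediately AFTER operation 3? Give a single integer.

Answer: 1

Derivation:
After op 1 (insert('S')): buf='SGRYYPZ' cursor=1
After op 2 (backspace): buf='GRYYPZ' cursor=0
After op 3 (right): buf='GRYYPZ' cursor=1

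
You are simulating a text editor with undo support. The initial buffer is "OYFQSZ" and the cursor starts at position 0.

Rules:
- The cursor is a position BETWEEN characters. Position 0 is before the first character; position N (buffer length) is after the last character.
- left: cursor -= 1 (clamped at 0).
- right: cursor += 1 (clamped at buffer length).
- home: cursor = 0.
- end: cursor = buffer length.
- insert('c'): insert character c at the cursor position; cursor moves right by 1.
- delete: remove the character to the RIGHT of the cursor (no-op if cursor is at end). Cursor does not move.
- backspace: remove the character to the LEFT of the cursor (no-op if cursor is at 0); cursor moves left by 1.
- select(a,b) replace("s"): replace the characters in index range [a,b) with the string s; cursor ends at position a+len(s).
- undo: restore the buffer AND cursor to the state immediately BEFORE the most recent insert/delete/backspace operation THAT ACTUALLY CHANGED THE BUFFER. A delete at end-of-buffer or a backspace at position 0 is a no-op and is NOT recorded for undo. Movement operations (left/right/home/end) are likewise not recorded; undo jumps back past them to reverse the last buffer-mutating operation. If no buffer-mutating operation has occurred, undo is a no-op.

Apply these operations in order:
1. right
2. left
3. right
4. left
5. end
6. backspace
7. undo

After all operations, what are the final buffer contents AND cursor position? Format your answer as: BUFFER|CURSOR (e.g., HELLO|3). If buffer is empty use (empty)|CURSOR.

Answer: OYFQSZ|6

Derivation:
After op 1 (right): buf='OYFQSZ' cursor=1
After op 2 (left): buf='OYFQSZ' cursor=0
After op 3 (right): buf='OYFQSZ' cursor=1
After op 4 (left): buf='OYFQSZ' cursor=0
After op 5 (end): buf='OYFQSZ' cursor=6
After op 6 (backspace): buf='OYFQS' cursor=5
After op 7 (undo): buf='OYFQSZ' cursor=6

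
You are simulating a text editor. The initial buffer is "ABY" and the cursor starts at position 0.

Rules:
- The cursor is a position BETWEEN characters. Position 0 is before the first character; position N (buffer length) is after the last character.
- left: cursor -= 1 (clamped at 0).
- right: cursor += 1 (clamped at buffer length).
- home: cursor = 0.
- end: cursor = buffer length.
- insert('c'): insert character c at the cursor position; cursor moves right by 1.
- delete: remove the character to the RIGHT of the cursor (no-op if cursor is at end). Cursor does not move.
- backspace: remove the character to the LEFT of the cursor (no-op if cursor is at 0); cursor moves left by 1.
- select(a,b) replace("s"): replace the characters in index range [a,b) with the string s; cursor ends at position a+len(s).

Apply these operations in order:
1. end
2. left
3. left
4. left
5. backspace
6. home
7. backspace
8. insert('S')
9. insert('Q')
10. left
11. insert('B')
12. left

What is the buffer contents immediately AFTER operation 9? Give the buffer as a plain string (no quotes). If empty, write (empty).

After op 1 (end): buf='ABY' cursor=3
After op 2 (left): buf='ABY' cursor=2
After op 3 (left): buf='ABY' cursor=1
After op 4 (left): buf='ABY' cursor=0
After op 5 (backspace): buf='ABY' cursor=0
After op 6 (home): buf='ABY' cursor=0
After op 7 (backspace): buf='ABY' cursor=0
After op 8 (insert('S')): buf='SABY' cursor=1
After op 9 (insert('Q')): buf='SQABY' cursor=2

Answer: SQABY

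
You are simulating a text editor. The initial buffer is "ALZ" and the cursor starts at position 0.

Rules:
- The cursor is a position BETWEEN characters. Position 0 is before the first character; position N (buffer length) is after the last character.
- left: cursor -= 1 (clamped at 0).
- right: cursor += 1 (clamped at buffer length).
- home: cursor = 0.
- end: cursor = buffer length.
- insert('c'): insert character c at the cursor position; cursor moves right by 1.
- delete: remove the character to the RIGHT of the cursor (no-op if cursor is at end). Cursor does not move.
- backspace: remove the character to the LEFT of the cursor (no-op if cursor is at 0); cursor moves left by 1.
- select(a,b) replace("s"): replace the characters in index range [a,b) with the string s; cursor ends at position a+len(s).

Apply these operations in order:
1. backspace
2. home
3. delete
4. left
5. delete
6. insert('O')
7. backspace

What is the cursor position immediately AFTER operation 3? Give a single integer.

After op 1 (backspace): buf='ALZ' cursor=0
After op 2 (home): buf='ALZ' cursor=0
After op 3 (delete): buf='LZ' cursor=0

Answer: 0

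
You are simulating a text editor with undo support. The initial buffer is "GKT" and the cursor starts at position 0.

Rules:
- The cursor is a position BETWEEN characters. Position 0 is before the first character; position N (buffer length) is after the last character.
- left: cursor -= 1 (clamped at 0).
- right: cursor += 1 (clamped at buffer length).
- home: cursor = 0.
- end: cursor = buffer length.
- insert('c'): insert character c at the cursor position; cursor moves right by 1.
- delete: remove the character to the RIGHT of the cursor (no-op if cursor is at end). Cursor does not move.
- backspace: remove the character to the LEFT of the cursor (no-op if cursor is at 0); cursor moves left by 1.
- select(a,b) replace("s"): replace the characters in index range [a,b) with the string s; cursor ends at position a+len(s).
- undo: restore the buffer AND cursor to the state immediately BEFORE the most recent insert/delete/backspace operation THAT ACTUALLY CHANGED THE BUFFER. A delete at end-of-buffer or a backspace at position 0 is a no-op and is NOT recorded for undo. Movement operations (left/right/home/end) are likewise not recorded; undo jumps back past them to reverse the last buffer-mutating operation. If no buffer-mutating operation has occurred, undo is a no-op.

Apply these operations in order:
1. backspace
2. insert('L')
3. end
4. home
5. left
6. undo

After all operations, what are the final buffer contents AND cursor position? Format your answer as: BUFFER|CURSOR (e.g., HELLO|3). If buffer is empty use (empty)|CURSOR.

After op 1 (backspace): buf='GKT' cursor=0
After op 2 (insert('L')): buf='LGKT' cursor=1
After op 3 (end): buf='LGKT' cursor=4
After op 4 (home): buf='LGKT' cursor=0
After op 5 (left): buf='LGKT' cursor=0
After op 6 (undo): buf='GKT' cursor=0

Answer: GKT|0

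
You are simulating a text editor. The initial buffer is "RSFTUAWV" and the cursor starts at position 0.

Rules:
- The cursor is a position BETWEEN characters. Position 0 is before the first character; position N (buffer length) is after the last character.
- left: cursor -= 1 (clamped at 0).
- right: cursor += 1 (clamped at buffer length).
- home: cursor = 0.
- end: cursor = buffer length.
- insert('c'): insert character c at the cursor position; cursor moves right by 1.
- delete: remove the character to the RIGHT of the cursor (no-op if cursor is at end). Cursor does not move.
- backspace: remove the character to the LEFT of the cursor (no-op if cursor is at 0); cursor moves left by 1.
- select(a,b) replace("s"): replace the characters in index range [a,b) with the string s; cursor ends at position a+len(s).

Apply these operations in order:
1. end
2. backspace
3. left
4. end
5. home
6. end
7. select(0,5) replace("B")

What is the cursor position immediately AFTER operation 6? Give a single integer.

Answer: 7

Derivation:
After op 1 (end): buf='RSFTUAWV' cursor=8
After op 2 (backspace): buf='RSFTUAW' cursor=7
After op 3 (left): buf='RSFTUAW' cursor=6
After op 4 (end): buf='RSFTUAW' cursor=7
After op 5 (home): buf='RSFTUAW' cursor=0
After op 6 (end): buf='RSFTUAW' cursor=7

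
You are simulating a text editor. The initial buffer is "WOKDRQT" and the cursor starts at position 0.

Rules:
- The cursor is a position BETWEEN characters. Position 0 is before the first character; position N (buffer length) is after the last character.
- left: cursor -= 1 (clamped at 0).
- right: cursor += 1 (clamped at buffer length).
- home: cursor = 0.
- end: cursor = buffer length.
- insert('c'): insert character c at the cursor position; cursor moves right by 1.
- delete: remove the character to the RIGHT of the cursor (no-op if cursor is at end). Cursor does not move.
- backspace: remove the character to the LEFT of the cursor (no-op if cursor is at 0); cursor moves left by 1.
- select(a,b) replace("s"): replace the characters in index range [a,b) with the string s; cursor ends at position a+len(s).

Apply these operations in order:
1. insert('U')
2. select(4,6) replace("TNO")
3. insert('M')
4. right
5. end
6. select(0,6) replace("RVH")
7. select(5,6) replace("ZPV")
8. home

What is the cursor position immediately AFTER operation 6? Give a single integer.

Answer: 3

Derivation:
After op 1 (insert('U')): buf='UWOKDRQT' cursor=1
After op 2 (select(4,6) replace("TNO")): buf='UWOKTNOQT' cursor=7
After op 3 (insert('M')): buf='UWOKTNOMQT' cursor=8
After op 4 (right): buf='UWOKTNOMQT' cursor=9
After op 5 (end): buf='UWOKTNOMQT' cursor=10
After op 6 (select(0,6) replace("RVH")): buf='RVHOMQT' cursor=3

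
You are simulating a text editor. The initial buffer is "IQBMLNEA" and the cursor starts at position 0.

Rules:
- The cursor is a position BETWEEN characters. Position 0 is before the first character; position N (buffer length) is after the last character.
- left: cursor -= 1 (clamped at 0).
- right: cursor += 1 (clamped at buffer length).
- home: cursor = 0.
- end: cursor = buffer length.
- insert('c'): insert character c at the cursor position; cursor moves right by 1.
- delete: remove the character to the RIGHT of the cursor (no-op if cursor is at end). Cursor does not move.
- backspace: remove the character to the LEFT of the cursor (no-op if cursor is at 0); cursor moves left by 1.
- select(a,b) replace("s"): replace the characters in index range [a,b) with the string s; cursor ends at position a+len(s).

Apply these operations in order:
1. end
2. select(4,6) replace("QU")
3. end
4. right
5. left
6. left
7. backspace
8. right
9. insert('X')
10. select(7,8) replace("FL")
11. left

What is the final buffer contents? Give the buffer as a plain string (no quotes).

After op 1 (end): buf='IQBMLNEA' cursor=8
After op 2 (select(4,6) replace("QU")): buf='IQBMQUEA' cursor=6
After op 3 (end): buf='IQBMQUEA' cursor=8
After op 4 (right): buf='IQBMQUEA' cursor=8
After op 5 (left): buf='IQBMQUEA' cursor=7
After op 6 (left): buf='IQBMQUEA' cursor=6
After op 7 (backspace): buf='IQBMQEA' cursor=5
After op 8 (right): buf='IQBMQEA' cursor=6
After op 9 (insert('X')): buf='IQBMQEXA' cursor=7
After op 10 (select(7,8) replace("FL")): buf='IQBMQEXFL' cursor=9
After op 11 (left): buf='IQBMQEXFL' cursor=8

Answer: IQBMQEXFL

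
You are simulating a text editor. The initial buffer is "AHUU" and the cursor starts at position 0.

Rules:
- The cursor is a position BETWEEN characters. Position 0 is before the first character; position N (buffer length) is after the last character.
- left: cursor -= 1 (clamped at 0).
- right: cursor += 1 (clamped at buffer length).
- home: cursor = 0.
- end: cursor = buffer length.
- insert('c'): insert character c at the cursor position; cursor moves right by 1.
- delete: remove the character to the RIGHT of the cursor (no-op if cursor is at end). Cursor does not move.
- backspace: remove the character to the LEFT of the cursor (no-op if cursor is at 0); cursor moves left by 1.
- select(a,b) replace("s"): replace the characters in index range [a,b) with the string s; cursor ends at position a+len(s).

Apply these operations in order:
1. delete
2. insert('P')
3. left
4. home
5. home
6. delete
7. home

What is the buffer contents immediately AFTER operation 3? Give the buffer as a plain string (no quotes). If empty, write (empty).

Answer: PHUU

Derivation:
After op 1 (delete): buf='HUU' cursor=0
After op 2 (insert('P')): buf='PHUU' cursor=1
After op 3 (left): buf='PHUU' cursor=0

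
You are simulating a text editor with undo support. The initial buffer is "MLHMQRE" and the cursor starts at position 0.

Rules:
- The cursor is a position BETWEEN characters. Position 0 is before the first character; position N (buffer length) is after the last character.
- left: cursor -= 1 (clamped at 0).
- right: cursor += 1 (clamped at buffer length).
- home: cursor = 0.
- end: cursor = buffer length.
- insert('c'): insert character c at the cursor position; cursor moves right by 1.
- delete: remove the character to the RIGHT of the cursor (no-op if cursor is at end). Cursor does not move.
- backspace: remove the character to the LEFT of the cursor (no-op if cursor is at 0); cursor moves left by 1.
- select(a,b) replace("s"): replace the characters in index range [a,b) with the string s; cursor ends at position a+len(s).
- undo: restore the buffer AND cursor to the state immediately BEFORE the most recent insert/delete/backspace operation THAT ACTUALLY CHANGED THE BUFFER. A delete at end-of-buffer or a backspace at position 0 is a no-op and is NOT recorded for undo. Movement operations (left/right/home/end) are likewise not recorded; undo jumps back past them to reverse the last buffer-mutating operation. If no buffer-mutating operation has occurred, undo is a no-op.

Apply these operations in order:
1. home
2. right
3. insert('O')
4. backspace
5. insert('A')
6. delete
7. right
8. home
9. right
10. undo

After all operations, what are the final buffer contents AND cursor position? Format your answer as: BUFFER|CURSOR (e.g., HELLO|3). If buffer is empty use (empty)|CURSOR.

Answer: MALHMQRE|2

Derivation:
After op 1 (home): buf='MLHMQRE' cursor=0
After op 2 (right): buf='MLHMQRE' cursor=1
After op 3 (insert('O')): buf='MOLHMQRE' cursor=2
After op 4 (backspace): buf='MLHMQRE' cursor=1
After op 5 (insert('A')): buf='MALHMQRE' cursor=2
After op 6 (delete): buf='MAHMQRE' cursor=2
After op 7 (right): buf='MAHMQRE' cursor=3
After op 8 (home): buf='MAHMQRE' cursor=0
After op 9 (right): buf='MAHMQRE' cursor=1
After op 10 (undo): buf='MALHMQRE' cursor=2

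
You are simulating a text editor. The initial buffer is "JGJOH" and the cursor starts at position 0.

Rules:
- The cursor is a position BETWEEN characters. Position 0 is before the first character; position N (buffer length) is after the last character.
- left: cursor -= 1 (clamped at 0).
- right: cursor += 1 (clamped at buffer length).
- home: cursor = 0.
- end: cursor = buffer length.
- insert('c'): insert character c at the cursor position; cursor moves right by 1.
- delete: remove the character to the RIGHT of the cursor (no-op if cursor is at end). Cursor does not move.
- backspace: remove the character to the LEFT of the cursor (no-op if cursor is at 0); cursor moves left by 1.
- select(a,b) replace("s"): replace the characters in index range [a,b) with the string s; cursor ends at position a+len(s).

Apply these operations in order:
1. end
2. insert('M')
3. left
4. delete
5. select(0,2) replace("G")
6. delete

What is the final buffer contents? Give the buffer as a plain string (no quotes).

After op 1 (end): buf='JGJOH' cursor=5
After op 2 (insert('M')): buf='JGJOHM' cursor=6
After op 3 (left): buf='JGJOHM' cursor=5
After op 4 (delete): buf='JGJOH' cursor=5
After op 5 (select(0,2) replace("G")): buf='GJOH' cursor=1
After op 6 (delete): buf='GOH' cursor=1

Answer: GOH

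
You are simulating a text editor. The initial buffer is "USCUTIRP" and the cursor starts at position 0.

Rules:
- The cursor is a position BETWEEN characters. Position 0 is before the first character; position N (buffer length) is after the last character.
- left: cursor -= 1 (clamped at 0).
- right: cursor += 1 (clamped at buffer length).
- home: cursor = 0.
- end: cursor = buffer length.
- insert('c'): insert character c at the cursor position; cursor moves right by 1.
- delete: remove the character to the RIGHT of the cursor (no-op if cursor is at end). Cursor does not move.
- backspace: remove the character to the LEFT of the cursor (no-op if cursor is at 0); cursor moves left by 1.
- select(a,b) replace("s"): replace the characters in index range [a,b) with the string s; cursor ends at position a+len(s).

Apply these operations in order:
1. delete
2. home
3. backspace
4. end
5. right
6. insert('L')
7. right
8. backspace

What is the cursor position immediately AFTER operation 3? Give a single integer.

Answer: 0

Derivation:
After op 1 (delete): buf='SCUTIRP' cursor=0
After op 2 (home): buf='SCUTIRP' cursor=0
After op 3 (backspace): buf='SCUTIRP' cursor=0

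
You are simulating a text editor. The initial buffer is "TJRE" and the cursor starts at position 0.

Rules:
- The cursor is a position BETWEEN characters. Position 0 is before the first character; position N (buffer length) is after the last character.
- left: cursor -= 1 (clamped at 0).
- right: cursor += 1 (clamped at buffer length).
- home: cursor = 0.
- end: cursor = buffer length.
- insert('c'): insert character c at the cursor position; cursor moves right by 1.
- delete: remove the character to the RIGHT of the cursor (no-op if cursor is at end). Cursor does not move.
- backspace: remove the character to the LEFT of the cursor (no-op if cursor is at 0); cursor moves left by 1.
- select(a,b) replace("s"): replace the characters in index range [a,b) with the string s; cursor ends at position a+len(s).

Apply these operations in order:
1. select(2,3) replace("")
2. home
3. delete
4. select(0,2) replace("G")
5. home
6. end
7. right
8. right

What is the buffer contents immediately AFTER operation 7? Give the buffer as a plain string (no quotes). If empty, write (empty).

Answer: G

Derivation:
After op 1 (select(2,3) replace("")): buf='TJE' cursor=2
After op 2 (home): buf='TJE' cursor=0
After op 3 (delete): buf='JE' cursor=0
After op 4 (select(0,2) replace("G")): buf='G' cursor=1
After op 5 (home): buf='G' cursor=0
After op 6 (end): buf='G' cursor=1
After op 7 (right): buf='G' cursor=1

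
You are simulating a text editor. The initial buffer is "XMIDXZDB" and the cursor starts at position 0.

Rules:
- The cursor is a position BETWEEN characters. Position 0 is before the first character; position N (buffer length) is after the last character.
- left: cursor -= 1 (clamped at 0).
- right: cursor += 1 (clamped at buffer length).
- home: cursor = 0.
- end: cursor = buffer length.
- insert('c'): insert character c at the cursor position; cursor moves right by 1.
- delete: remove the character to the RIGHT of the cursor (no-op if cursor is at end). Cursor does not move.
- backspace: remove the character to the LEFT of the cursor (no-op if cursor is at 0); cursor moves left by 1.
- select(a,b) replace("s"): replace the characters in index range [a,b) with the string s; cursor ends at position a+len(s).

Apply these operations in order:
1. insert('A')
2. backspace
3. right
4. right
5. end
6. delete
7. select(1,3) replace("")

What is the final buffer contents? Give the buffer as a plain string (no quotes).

Answer: XDXZDB

Derivation:
After op 1 (insert('A')): buf='AXMIDXZDB' cursor=1
After op 2 (backspace): buf='XMIDXZDB' cursor=0
After op 3 (right): buf='XMIDXZDB' cursor=1
After op 4 (right): buf='XMIDXZDB' cursor=2
After op 5 (end): buf='XMIDXZDB' cursor=8
After op 6 (delete): buf='XMIDXZDB' cursor=8
After op 7 (select(1,3) replace("")): buf='XDXZDB' cursor=1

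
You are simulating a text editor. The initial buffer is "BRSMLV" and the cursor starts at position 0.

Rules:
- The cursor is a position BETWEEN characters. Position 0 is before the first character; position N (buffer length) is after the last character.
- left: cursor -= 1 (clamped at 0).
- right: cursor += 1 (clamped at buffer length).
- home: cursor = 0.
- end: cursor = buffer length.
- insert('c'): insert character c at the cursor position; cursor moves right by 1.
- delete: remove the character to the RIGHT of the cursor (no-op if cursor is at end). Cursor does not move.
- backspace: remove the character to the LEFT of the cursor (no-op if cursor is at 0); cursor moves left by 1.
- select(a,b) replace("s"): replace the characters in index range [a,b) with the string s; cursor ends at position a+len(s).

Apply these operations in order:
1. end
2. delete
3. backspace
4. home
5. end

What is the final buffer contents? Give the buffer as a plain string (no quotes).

After op 1 (end): buf='BRSMLV' cursor=6
After op 2 (delete): buf='BRSMLV' cursor=6
After op 3 (backspace): buf='BRSML' cursor=5
After op 4 (home): buf='BRSML' cursor=0
After op 5 (end): buf='BRSML' cursor=5

Answer: BRSML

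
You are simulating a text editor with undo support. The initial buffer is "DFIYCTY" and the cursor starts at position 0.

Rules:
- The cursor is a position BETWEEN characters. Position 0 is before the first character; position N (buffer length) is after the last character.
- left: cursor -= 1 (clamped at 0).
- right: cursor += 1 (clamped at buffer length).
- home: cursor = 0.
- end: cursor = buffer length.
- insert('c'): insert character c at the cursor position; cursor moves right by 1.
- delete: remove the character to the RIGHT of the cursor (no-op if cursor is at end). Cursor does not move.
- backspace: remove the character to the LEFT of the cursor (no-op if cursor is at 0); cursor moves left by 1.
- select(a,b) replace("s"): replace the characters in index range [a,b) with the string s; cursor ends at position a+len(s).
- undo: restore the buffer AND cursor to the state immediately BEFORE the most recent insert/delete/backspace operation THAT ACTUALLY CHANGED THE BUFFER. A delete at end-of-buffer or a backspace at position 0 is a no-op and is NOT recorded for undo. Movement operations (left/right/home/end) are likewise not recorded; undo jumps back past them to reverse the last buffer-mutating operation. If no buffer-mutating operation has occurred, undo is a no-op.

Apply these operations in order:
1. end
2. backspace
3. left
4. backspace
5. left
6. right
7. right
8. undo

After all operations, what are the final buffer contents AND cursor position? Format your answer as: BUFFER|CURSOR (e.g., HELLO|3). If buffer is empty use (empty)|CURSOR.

Answer: DFIYCT|5

Derivation:
After op 1 (end): buf='DFIYCTY' cursor=7
After op 2 (backspace): buf='DFIYCT' cursor=6
After op 3 (left): buf='DFIYCT' cursor=5
After op 4 (backspace): buf='DFIYT' cursor=4
After op 5 (left): buf='DFIYT' cursor=3
After op 6 (right): buf='DFIYT' cursor=4
After op 7 (right): buf='DFIYT' cursor=5
After op 8 (undo): buf='DFIYCT' cursor=5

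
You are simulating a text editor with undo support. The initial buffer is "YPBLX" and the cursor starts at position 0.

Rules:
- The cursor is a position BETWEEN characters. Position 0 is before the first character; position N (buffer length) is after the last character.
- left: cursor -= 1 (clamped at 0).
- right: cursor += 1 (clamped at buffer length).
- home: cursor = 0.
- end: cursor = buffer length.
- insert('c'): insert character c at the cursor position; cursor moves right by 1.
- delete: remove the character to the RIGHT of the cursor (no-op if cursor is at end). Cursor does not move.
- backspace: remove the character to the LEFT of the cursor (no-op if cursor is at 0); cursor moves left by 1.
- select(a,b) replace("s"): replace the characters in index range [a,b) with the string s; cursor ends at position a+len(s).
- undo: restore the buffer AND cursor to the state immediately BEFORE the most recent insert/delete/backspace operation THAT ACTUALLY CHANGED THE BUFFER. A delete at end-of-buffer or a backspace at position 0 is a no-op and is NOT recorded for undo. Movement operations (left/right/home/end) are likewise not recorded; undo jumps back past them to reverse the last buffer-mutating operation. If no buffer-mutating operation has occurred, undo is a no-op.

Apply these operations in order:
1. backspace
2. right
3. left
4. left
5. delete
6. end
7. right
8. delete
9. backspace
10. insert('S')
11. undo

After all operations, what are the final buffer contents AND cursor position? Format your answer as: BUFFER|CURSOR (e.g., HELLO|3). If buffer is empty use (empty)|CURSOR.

After op 1 (backspace): buf='YPBLX' cursor=0
After op 2 (right): buf='YPBLX' cursor=1
After op 3 (left): buf='YPBLX' cursor=0
After op 4 (left): buf='YPBLX' cursor=0
After op 5 (delete): buf='PBLX' cursor=0
After op 6 (end): buf='PBLX' cursor=4
After op 7 (right): buf='PBLX' cursor=4
After op 8 (delete): buf='PBLX' cursor=4
After op 9 (backspace): buf='PBL' cursor=3
After op 10 (insert('S')): buf='PBLS' cursor=4
After op 11 (undo): buf='PBL' cursor=3

Answer: PBL|3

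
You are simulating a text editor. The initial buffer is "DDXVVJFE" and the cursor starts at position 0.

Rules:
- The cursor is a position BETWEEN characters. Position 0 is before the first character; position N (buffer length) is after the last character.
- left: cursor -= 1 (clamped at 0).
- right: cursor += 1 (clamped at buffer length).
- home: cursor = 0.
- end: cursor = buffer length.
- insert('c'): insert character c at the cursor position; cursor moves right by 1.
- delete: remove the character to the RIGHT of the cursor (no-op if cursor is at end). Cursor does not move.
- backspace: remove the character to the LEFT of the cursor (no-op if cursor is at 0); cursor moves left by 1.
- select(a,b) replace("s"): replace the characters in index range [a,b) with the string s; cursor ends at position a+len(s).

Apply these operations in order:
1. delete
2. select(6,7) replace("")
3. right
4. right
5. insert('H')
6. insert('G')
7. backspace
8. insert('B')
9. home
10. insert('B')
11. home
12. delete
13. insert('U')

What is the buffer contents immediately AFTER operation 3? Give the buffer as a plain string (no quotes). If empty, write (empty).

Answer: DXVVJF

Derivation:
After op 1 (delete): buf='DXVVJFE' cursor=0
After op 2 (select(6,7) replace("")): buf='DXVVJF' cursor=6
After op 3 (right): buf='DXVVJF' cursor=6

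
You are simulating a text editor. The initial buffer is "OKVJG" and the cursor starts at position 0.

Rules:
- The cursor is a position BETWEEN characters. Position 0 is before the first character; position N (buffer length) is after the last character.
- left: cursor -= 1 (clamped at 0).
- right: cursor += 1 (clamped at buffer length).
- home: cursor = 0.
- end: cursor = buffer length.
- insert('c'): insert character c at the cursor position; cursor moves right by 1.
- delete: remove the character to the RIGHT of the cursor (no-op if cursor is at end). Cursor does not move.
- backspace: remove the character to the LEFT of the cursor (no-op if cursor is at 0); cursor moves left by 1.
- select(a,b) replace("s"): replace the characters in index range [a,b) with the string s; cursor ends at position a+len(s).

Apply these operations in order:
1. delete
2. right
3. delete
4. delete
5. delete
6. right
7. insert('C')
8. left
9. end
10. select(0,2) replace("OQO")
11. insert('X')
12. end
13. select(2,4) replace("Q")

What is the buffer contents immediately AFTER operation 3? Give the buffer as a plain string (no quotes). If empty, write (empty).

After op 1 (delete): buf='KVJG' cursor=0
After op 2 (right): buf='KVJG' cursor=1
After op 3 (delete): buf='KJG' cursor=1

Answer: KJG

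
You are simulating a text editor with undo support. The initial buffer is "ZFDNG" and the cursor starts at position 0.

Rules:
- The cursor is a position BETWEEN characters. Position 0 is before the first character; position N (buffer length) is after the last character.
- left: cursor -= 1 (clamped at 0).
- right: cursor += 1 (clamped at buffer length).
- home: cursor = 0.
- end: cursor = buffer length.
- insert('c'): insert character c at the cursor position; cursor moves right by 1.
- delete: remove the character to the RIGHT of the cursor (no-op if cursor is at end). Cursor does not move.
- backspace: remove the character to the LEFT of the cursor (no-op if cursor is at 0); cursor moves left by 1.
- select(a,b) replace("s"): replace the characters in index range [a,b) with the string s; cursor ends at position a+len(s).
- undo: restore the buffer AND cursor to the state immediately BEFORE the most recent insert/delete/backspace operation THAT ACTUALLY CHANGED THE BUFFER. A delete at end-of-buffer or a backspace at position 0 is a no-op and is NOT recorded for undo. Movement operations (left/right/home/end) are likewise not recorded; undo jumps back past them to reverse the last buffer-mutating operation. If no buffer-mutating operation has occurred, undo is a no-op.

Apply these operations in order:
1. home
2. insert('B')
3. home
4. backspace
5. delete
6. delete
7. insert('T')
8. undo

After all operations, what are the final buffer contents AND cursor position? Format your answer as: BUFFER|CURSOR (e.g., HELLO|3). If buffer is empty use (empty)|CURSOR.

After op 1 (home): buf='ZFDNG' cursor=0
After op 2 (insert('B')): buf='BZFDNG' cursor=1
After op 3 (home): buf='BZFDNG' cursor=0
After op 4 (backspace): buf='BZFDNG' cursor=0
After op 5 (delete): buf='ZFDNG' cursor=0
After op 6 (delete): buf='FDNG' cursor=0
After op 7 (insert('T')): buf='TFDNG' cursor=1
After op 8 (undo): buf='FDNG' cursor=0

Answer: FDNG|0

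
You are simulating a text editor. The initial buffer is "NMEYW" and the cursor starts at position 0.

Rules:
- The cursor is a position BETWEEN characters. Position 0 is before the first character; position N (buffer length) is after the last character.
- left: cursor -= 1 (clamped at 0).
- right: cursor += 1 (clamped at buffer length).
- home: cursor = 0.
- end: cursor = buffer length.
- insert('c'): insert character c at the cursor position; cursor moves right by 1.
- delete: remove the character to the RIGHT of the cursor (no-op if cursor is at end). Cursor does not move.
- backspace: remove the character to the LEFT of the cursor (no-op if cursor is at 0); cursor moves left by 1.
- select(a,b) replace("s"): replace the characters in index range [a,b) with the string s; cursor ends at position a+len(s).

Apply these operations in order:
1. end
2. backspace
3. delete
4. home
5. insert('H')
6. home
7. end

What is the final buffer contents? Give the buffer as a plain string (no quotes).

After op 1 (end): buf='NMEYW' cursor=5
After op 2 (backspace): buf='NMEY' cursor=4
After op 3 (delete): buf='NMEY' cursor=4
After op 4 (home): buf='NMEY' cursor=0
After op 5 (insert('H')): buf='HNMEY' cursor=1
After op 6 (home): buf='HNMEY' cursor=0
After op 7 (end): buf='HNMEY' cursor=5

Answer: HNMEY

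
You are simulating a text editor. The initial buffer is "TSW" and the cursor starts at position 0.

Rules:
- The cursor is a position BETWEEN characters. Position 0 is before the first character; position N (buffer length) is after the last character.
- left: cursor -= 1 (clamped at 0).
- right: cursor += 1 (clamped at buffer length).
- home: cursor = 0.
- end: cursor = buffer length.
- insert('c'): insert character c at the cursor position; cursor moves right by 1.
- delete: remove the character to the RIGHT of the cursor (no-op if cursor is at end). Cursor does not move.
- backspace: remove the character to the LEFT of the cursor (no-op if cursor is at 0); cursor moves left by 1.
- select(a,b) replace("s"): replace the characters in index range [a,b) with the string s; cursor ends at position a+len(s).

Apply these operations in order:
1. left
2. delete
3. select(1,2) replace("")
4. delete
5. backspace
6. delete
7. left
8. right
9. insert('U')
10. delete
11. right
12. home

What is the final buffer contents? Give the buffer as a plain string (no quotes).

After op 1 (left): buf='TSW' cursor=0
After op 2 (delete): buf='SW' cursor=0
After op 3 (select(1,2) replace("")): buf='S' cursor=1
After op 4 (delete): buf='S' cursor=1
After op 5 (backspace): buf='(empty)' cursor=0
After op 6 (delete): buf='(empty)' cursor=0
After op 7 (left): buf='(empty)' cursor=0
After op 8 (right): buf='(empty)' cursor=0
After op 9 (insert('U')): buf='U' cursor=1
After op 10 (delete): buf='U' cursor=1
After op 11 (right): buf='U' cursor=1
After op 12 (home): buf='U' cursor=0

Answer: U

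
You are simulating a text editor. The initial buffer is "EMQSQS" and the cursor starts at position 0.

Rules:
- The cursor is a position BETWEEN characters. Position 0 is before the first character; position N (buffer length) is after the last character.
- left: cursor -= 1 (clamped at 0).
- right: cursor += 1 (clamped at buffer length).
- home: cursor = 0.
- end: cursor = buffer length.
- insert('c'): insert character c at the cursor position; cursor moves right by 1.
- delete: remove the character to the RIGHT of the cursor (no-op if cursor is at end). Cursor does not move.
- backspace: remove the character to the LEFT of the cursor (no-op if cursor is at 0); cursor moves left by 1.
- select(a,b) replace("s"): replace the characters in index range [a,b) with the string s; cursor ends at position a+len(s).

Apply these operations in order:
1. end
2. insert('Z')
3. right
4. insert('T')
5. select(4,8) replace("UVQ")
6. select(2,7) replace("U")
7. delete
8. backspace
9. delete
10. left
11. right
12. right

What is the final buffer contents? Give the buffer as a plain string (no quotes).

Answer: EM

Derivation:
After op 1 (end): buf='EMQSQS' cursor=6
After op 2 (insert('Z')): buf='EMQSQSZ' cursor=7
After op 3 (right): buf='EMQSQSZ' cursor=7
After op 4 (insert('T')): buf='EMQSQSZT' cursor=8
After op 5 (select(4,8) replace("UVQ")): buf='EMQSUVQ' cursor=7
After op 6 (select(2,7) replace("U")): buf='EMU' cursor=3
After op 7 (delete): buf='EMU' cursor=3
After op 8 (backspace): buf='EM' cursor=2
After op 9 (delete): buf='EM' cursor=2
After op 10 (left): buf='EM' cursor=1
After op 11 (right): buf='EM' cursor=2
After op 12 (right): buf='EM' cursor=2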